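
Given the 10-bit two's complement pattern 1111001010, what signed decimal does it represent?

Binary: 1111001010
Sign bit: 1 (negative)
Invert: 0000110101
Add 1:  0000110110
Magnitude: 0000110110 = 32 + 16 + 4 + 2 = 54
Value: -54



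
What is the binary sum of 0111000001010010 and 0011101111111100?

Add column by column from the right: bit + bit + carry-in; write the sum mod 2, carry 1 when the sum is 2 or 3.
carry:  1110011111100000
        0111000001010010
+       0011101111111100
------------------------
       01010110001001110
(the carry out of the leftmost column, 0, becomes the leading bit)
Decimal check:
  0111000001010010 = 16384 + 8192 + 4096 + 64 + 16 + 2 = 28754
  0011101111111100 = 8192 + 4096 + 2048 + 512 + 256 + 128 + 64 + 32 + 16 + 8 + 4 = 15356
  28754 + 15356 = 44110, and 01010110001001110 = 32768 + 8192 + 2048 + 1024 + 64 + 8 + 4 + 2 = 44110 ✓



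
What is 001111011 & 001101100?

AND: 1 only when both bits are 1
  001111011
& 001101100
-----------
  001101000
Decimal: 123 & 108 = 104



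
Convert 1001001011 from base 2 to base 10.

Sum of powers of 2 for each 1-bit:
2^0 + 2^1 + 2^3 + 2^6 + 2^9
= 1 + 2 + 8 + 64 + 512
= 587



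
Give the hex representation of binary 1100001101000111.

Group into 4-bit nibbles from right:
  1100 = C
  0011 = 3
  0100 = 4
  0111 = 7
Result: C347



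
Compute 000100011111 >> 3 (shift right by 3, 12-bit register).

Original: 000100011111 (decimal 287)
Shift right by 3 positions
Drop the 3 low bits; fill with zeros on the left
Result: 000000100011 (decimal 35)
Equivalent: 287 >> 3 = 287 ÷ 2^3 = 35



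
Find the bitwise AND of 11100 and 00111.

AND: 1 only when both bits are 1
  11100
& 00111
-------
  00100
Decimal: 28 & 7 = 4



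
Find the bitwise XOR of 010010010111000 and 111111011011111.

XOR: 1 when bits differ
  010010010111000
^ 111111011011111
-----------------
  101101001100111
Decimal: 9400 ^ 32479 = 23143



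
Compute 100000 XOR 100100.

XOR: 1 when bits differ
  100000
^ 100100
--------
  000100
Decimal: 32 ^ 36 = 4



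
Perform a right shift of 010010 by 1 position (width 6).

Original: 010010 (decimal 18)
Shift right by 1 position
Drop the 1 low bit; fill with zero on the left
Result: 001001 (decimal 9)
Equivalent: 18 >> 1 = 18 ÷ 2^1 = 9



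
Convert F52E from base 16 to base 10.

Expand by place value (powers of 16):
Digit values: F = 15, E = 14
F52E = 15 × 16^3 + 5 × 16^2 + 2 × 16^1 + 14 × 16^0
= 15 × 4096 + 5 × 256 + 2 × 16 + 14 × 1
= 61440 + 1280 + 32 + 14
= 62766



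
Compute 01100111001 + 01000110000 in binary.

Add column by column from the right: bit + bit + carry-in; write the sum mod 2, carry 1 when the sum is 2 or 3.
carry:  10001100000
        01100111001
+       01000110000
-------------------
       010101101001
(the carry out of the leftmost column, 0, becomes the leading bit)
Decimal check:
  01100111001 = 512 + 256 + 32 + 16 + 8 + 1 = 825
  01000110000 = 512 + 32 + 16 = 560
  825 + 560 = 1385, and 010101101001 = 1024 + 256 + 64 + 32 + 8 + 1 = 1385 ✓



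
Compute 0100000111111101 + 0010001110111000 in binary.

Add column by column from the right: bit + bit + carry-in; write the sum mod 2, carry 1 when the sum is 2 or 3.
carry:  0000011111110000
        0100000111111101
+       0010001110111000
------------------------
       00110010110110101
(the carry out of the leftmost column, 0, becomes the leading bit)
Decimal check:
  0100000111111101 = 16384 + 256 + 128 + 64 + 32 + 16 + 8 + 4 + 1 = 16893
  0010001110111000 = 8192 + 512 + 256 + 128 + 32 + 16 + 8 = 9144
  16893 + 9144 = 26037, and 00110010110110101 = 16384 + 8192 + 1024 + 256 + 128 + 32 + 16 + 4 + 1 = 26037 ✓



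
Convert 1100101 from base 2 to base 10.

Sum of powers of 2 for each 1-bit:
2^0 + 2^2 + 2^5 + 2^6
= 1 + 4 + 32 + 64
= 101



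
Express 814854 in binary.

Using repeated division by 2:
814854 ÷ 2 = 407427 remainder 0
407427 ÷ 2 = 203713 remainder 1
203713 ÷ 2 = 101856 remainder 1
101856 ÷ 2 = 50928 remainder 0
50928 ÷ 2 = 25464 remainder 0
25464 ÷ 2 = 12732 remainder 0
12732 ÷ 2 = 6366 remainder 0
6366 ÷ 2 = 3183 remainder 0
3183 ÷ 2 = 1591 remainder 1
1591 ÷ 2 = 795 remainder 1
795 ÷ 2 = 397 remainder 1
397 ÷ 2 = 198 remainder 1
198 ÷ 2 = 99 remainder 0
99 ÷ 2 = 49 remainder 1
49 ÷ 2 = 24 remainder 1
24 ÷ 2 = 12 remainder 0
12 ÷ 2 = 6 remainder 0
6 ÷ 2 = 3 remainder 0
3 ÷ 2 = 1 remainder 1
1 ÷ 2 = 0 remainder 1
Reading remainders bottom to top: 11000110111100000110



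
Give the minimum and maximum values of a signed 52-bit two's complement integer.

For 52-bit two's complement:
Minimum: -2^51 = -2251799813685248
Maximum: 2^51 - 1 = 2251799813685247



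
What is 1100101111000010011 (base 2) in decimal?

Sum of powers of 2 for each 1-bit:
2^0 + 2^1 + 2^4 + 2^9 + 2^10 + 2^11 + 2^12 + 2^14 + 2^17 + 2^18
= 1 + 2 + 16 + 512 + 1024 + 2048 + 4096 + 16384 + 131072 + 262144
= 417299



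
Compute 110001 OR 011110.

OR: 1 when either bit is 1
  110001
| 011110
--------
  111111
Decimal: 49 | 30 = 63



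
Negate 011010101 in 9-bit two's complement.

Original: 011010101
Step 1 - Invert all bits: 100101010
Step 2 - Add 1: 100101011
Verification: 011010101 + 100101011 = 1000000000; discarding the end carry (carry out of the top bit) leaves the 9-bit value 000000000, as required for x + (-x)



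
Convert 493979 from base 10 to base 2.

Using repeated division by 2:
493979 ÷ 2 = 246989 remainder 1
246989 ÷ 2 = 123494 remainder 1
123494 ÷ 2 = 61747 remainder 0
61747 ÷ 2 = 30873 remainder 1
30873 ÷ 2 = 15436 remainder 1
15436 ÷ 2 = 7718 remainder 0
7718 ÷ 2 = 3859 remainder 0
3859 ÷ 2 = 1929 remainder 1
1929 ÷ 2 = 964 remainder 1
964 ÷ 2 = 482 remainder 0
482 ÷ 2 = 241 remainder 0
241 ÷ 2 = 120 remainder 1
120 ÷ 2 = 60 remainder 0
60 ÷ 2 = 30 remainder 0
30 ÷ 2 = 15 remainder 0
15 ÷ 2 = 7 remainder 1
7 ÷ 2 = 3 remainder 1
3 ÷ 2 = 1 remainder 1
1 ÷ 2 = 0 remainder 1
Reading remainders bottom to top: 1111000100110011011



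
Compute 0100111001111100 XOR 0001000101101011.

XOR: 1 when bits differ
  0100111001111100
^ 0001000101101011
------------------
  0101111100010111
Decimal: 20092 ^ 4459 = 24343



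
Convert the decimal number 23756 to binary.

Using repeated division by 2:
23756 ÷ 2 = 11878 remainder 0
11878 ÷ 2 = 5939 remainder 0
5939 ÷ 2 = 2969 remainder 1
2969 ÷ 2 = 1484 remainder 1
1484 ÷ 2 = 742 remainder 0
742 ÷ 2 = 371 remainder 0
371 ÷ 2 = 185 remainder 1
185 ÷ 2 = 92 remainder 1
92 ÷ 2 = 46 remainder 0
46 ÷ 2 = 23 remainder 0
23 ÷ 2 = 11 remainder 1
11 ÷ 2 = 5 remainder 1
5 ÷ 2 = 2 remainder 1
2 ÷ 2 = 1 remainder 0
1 ÷ 2 = 0 remainder 1
Reading remainders bottom to top: 101110011001100



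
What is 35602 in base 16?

Using repeated division by 16 (digits 10–15 are A–F):
35602 ÷ 16 = 2225 remainder 2
2225 ÷ 16 = 139 remainder 1
139 ÷ 16 = 8 remainder 11 (B)
8 ÷ 16 = 0 remainder 8
Reading remainders bottom to top: 8B12



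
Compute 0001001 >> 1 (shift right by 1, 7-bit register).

Original: 0001001 (decimal 9)
Shift right by 1 position
Drop the 1 low bit; fill with zero on the left
Result: 0000100 (decimal 4)
Equivalent: 9 >> 1 = 9 ÷ 2^1 = 4



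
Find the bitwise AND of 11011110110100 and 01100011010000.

AND: 1 only when both bits are 1
  11011110110100
& 01100011010000
----------------
  01000010010000
Decimal: 14260 & 6352 = 4240



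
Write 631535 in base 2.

Using repeated division by 2:
631535 ÷ 2 = 315767 remainder 1
315767 ÷ 2 = 157883 remainder 1
157883 ÷ 2 = 78941 remainder 1
78941 ÷ 2 = 39470 remainder 1
39470 ÷ 2 = 19735 remainder 0
19735 ÷ 2 = 9867 remainder 1
9867 ÷ 2 = 4933 remainder 1
4933 ÷ 2 = 2466 remainder 1
2466 ÷ 2 = 1233 remainder 0
1233 ÷ 2 = 616 remainder 1
616 ÷ 2 = 308 remainder 0
308 ÷ 2 = 154 remainder 0
154 ÷ 2 = 77 remainder 0
77 ÷ 2 = 38 remainder 1
38 ÷ 2 = 19 remainder 0
19 ÷ 2 = 9 remainder 1
9 ÷ 2 = 4 remainder 1
4 ÷ 2 = 2 remainder 0
2 ÷ 2 = 1 remainder 0
1 ÷ 2 = 0 remainder 1
Reading remainders bottom to top: 10011010001011101111



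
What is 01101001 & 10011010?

AND: 1 only when both bits are 1
  01101001
& 10011010
----------
  00001000
Decimal: 105 & 154 = 8



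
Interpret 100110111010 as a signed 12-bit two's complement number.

Binary: 100110111010
Sign bit: 1 (negative)
Invert: 011001000101
Add 1:  011001000110
Magnitude: 011001000110 = 1024 + 512 + 64 + 4 + 2 = 1606
Value: -1606



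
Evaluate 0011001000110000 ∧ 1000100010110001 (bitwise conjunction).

AND: 1 only when both bits are 1
  0011001000110000
& 1000100010110001
------------------
  0000000000110000
Decimal: 12848 & 34993 = 48



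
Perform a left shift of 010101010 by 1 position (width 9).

Original: 010101010 (decimal 170)
Shift left by 1 position
Append 1 zero on the right
Result: 101010100 (decimal 340)
Equivalent: 170 << 1 = 170 × 2^1 = 340



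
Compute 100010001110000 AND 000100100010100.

AND: 1 only when both bits are 1
  100010001110000
& 000100100010100
-----------------
  000000000010000
Decimal: 17520 & 2324 = 16



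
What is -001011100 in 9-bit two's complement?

Original: 001011100
Step 1 - Invert all bits: 110100011
Step 2 - Add 1: 110100100
Verification: 001011100 + 110100100 = 1000000000; discarding the end carry (carry out of the top bit) leaves the 9-bit value 000000000, as required for x + (-x)



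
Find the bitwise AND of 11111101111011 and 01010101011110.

AND: 1 only when both bits are 1
  11111101111011
& 01010101011110
----------------
  01010101011010
Decimal: 16251 & 5470 = 5466



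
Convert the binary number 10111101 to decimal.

Sum of powers of 2 for each 1-bit:
2^0 + 2^2 + 2^3 + 2^4 + 2^5 + 2^7
= 1 + 4 + 8 + 16 + 32 + 128
= 189



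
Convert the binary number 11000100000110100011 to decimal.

Sum of powers of 2 for each 1-bit:
2^0 + 2^1 + 2^5 + 2^7 + 2^8 + 2^14 + 2^18 + 2^19
= 1 + 2 + 32 + 128 + 256 + 16384 + 262144 + 524288
= 803235



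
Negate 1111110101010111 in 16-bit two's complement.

Original (sign bit 1, negative): 1111110101010111
Step 1 - Invert all bits: 0000001010101000
Step 2 - Add 1: 0000001010101001
Verification: 1111110101010111 + 0000001010101001 = 10000000000000000; discarding the end carry (carry out of the top bit) leaves the 16-bit value 0000000000000000, as required for x + (-x)



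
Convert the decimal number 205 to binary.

Using repeated division by 2:
205 ÷ 2 = 102 remainder 1
102 ÷ 2 = 51 remainder 0
51 ÷ 2 = 25 remainder 1
25 ÷ 2 = 12 remainder 1
12 ÷ 2 = 6 remainder 0
6 ÷ 2 = 3 remainder 0
3 ÷ 2 = 1 remainder 1
1 ÷ 2 = 0 remainder 1
Reading remainders bottom to top: 11001101



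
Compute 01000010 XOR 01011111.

XOR: 1 when bits differ
  01000010
^ 01011111
----------
  00011101
Decimal: 66 ^ 95 = 29



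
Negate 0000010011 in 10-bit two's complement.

Original: 0000010011
Step 1 - Invert all bits: 1111101100
Step 2 - Add 1: 1111101101
Verification: 0000010011 + 1111101101 = 10000000000; discarding the end carry (carry out of the top bit) leaves the 10-bit value 0000000000, as required for x + (-x)



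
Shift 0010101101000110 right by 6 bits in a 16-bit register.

Original: 0010101101000110 (decimal 11078)
Shift right by 6 positions
Drop the 6 low bits; fill with zeros on the left
Result: 0000000010101101 (decimal 173)
Equivalent: 11078 >> 6 = 11078 ÷ 2^6 = 173



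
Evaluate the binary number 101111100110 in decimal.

Sum of powers of 2 for each 1-bit:
2^1 + 2^2 + 2^5 + 2^6 + 2^7 + 2^8 + 2^9 + 2^11
= 2 + 4 + 32 + 64 + 128 + 256 + 512 + 2048
= 3046



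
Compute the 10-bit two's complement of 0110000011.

Original: 0110000011
Step 1 - Invert all bits: 1001111100
Step 2 - Add 1: 1001111101
Verification: 0110000011 + 1001111101 = 10000000000; discarding the end carry (carry out of the top bit) leaves the 10-bit value 0000000000, as required for x + (-x)



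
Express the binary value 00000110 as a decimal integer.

Sum of powers of 2 for each 1-bit:
2^1 + 2^2
= 2 + 4
= 6



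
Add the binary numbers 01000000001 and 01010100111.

Add column by column from the right: bit + bit + carry-in; write the sum mod 2, carry 1 when the sum is 2 or 3.
carry:  10000001110
        01000000001
+       01010100111
-------------------
       010010101000
(the carry out of the leftmost column, 0, becomes the leading bit)
Decimal check:
  01000000001 = 512 + 1 = 513
  01010100111 = 512 + 128 + 32 + 4 + 2 + 1 = 679
  513 + 679 = 1192, and 010010101000 = 1024 + 128 + 32 + 8 = 1192 ✓



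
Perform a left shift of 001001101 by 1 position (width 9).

Original: 001001101 (decimal 77)
Shift left by 1 position
Append 1 zero on the right
Result: 010011010 (decimal 154)
Equivalent: 77 << 1 = 77 × 2^1 = 154



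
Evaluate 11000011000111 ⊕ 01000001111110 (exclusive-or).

XOR: 1 when bits differ
  11000011000111
^ 01000001111110
----------------
  10000010111001
Decimal: 12487 ^ 4222 = 8377



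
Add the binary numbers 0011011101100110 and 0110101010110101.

Add column by column from the right: bit + bit + carry-in; write the sum mod 2, carry 1 when the sum is 2 or 3.
carry:  1111111111001000
        0011011101100110
+       0110101010110101
------------------------
       01010001000011011
(the carry out of the leftmost column, 0, becomes the leading bit)
Decimal check:
  0011011101100110 = 8192 + 4096 + 1024 + 512 + 256 + 64 + 32 + 4 + 2 = 14182
  0110101010110101 = 16384 + 8192 + 2048 + 512 + 128 + 32 + 16 + 4 + 1 = 27317
  14182 + 27317 = 41499, and 01010001000011011 = 32768 + 8192 + 512 + 16 + 8 + 2 + 1 = 41499 ✓



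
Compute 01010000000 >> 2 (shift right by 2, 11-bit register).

Original: 01010000000 (decimal 640)
Shift right by 2 positions
Drop the 2 low bits; fill with zeros on the left
Result: 00010100000 (decimal 160)
Equivalent: 640 >> 2 = 640 ÷ 2^2 = 160



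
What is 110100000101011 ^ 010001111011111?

XOR: 1 when bits differ
  110100000101011
^ 010001111011111
-----------------
  100101111110100
Decimal: 26667 ^ 9183 = 19444



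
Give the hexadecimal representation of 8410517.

Using repeated division by 16 (digits 10–15 are A–F):
8410517 ÷ 16 = 525657 remainder 5
525657 ÷ 16 = 32853 remainder 9
32853 ÷ 16 = 2053 remainder 5
2053 ÷ 16 = 128 remainder 5
128 ÷ 16 = 8 remainder 0
8 ÷ 16 = 0 remainder 8
Reading remainders bottom to top: 805595



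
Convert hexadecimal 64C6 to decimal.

Expand by place value (powers of 16):
Digit values: C = 12
64C6 = 6 × 16^3 + 4 × 16^2 + 12 × 16^1 + 6 × 16^0
= 6 × 4096 + 4 × 256 + 12 × 16 + 6 × 1
= 24576 + 1024 + 192 + 6
= 25798



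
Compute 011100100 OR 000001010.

OR: 1 when either bit is 1
  011100100
| 000001010
-----------
  011101110
Decimal: 228 | 10 = 238



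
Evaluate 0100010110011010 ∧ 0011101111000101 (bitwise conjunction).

AND: 1 only when both bits are 1
  0100010110011010
& 0011101111000101
------------------
  0000000110000000
Decimal: 17818 & 15301 = 384



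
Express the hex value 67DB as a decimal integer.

Expand by place value (powers of 16):
Digit values: D = 13, B = 11
67DB = 6 × 16^3 + 7 × 16^2 + 13 × 16^1 + 11 × 16^0
= 6 × 4096 + 7 × 256 + 13 × 16 + 11 × 1
= 24576 + 1792 + 208 + 11
= 26587



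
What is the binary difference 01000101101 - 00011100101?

Method 1 - Direct subtraction (column by column from the right: bit − bit − borrow-in; if negative, add 2 and borrow 1 from the next column):
borrow: 01110000000
        01000101101
-       00011100101
-------------------
        00101001000

Method 2 - Add two's complement:
Two's complement of 00011100101: invert → 11100011010, add 1 → 11100011011
  01000101101
+ 11100011011
-------------
 100101001000  (end carry out of the top bit = 1)
Discarding the end carry: 00101001000
Decimal check:
  01000101101 = 512 + 32 + 8 + 4 + 1 = 557
  00011100101 = 128 + 64 + 32 + 4 + 1 = 229
  557 - 229 = 328, and 00101001000 = 256 + 64 + 8 = 328 ✓



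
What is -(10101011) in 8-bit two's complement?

Original (sign bit 1, negative): 10101011
Step 1 - Invert all bits: 01010100
Step 2 - Add 1: 01010101
Verification: 10101011 + 01010101 = 100000000; discarding the end carry (carry out of the top bit) leaves the 8-bit value 00000000, as required for x + (-x)



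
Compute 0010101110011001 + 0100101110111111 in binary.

Add column by column from the right: bit + bit + carry-in; write the sum mod 2, carry 1 when the sum is 2 or 3.
carry:  0001011101111110
        0010101110011001
+       0100101110111111
------------------------
       00111011101011000
(the carry out of the leftmost column, 0, becomes the leading bit)
Decimal check:
  0010101110011001 = 8192 + 2048 + 512 + 256 + 128 + 16 + 8 + 1 = 11161
  0100101110111111 = 16384 + 2048 + 512 + 256 + 128 + 32 + 16 + 8 + 4 + 2 + 1 = 19391
  11161 + 19391 = 30552, and 00111011101011000 = 16384 + 8192 + 4096 + 1024 + 512 + 256 + 64 + 16 + 8 = 30552 ✓



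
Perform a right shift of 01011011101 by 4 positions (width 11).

Original: 01011011101 (decimal 733)
Shift right by 4 positions
Drop the 4 low bits; fill with zeros on the left
Result: 00000101101 (decimal 45)
Equivalent: 733 >> 4 = 733 ÷ 2^4 = 45



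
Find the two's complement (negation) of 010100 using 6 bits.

Original: 010100
Step 1 - Invert all bits: 101011
Step 2 - Add 1: 101100
Verification: 010100 + 101100 = 1000000; discarding the end carry (carry out of the top bit) leaves the 6-bit value 000000, as required for x + (-x)



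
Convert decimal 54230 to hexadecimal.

Using repeated division by 16 (digits 10–15 are A–F):
54230 ÷ 16 = 3389 remainder 6
3389 ÷ 16 = 211 remainder 13 (D)
211 ÷ 16 = 13 remainder 3
13 ÷ 16 = 0 remainder 13 (D)
Reading remainders bottom to top: D3D6



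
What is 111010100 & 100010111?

AND: 1 only when both bits are 1
  111010100
& 100010111
-----------
  100010100
Decimal: 468 & 279 = 276



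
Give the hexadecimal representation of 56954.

Using repeated division by 16 (digits 10–15 are A–F):
56954 ÷ 16 = 3559 remainder 10 (A)
3559 ÷ 16 = 222 remainder 7
222 ÷ 16 = 13 remainder 14 (E)
13 ÷ 16 = 0 remainder 13 (D)
Reading remainders bottom to top: DE7A



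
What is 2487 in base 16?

Using repeated division by 16 (digits 10–15 are A–F):
2487 ÷ 16 = 155 remainder 7
155 ÷ 16 = 9 remainder 11 (B)
9 ÷ 16 = 0 remainder 9
Reading remainders bottom to top: 9B7



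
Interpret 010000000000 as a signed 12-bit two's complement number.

Binary: 010000000000
Sign bit: 0 (non-negative)
Read directly as an unsigned value:
010000000000 = 1024
Value: 1024



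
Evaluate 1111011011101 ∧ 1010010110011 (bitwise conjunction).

AND: 1 only when both bits are 1
  1111011011101
& 1010010110011
---------------
  1010010010001
Decimal: 7901 & 5299 = 5265



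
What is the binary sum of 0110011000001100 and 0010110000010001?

Add column by column from the right: bit + bit + carry-in; write the sum mod 2, carry 1 when the sum is 2 or 3.
carry:  1101100000000000
        0110011000001100
+       0010110000010001
------------------------
       01001001000011101
(the carry out of the leftmost column, 0, becomes the leading bit)
Decimal check:
  0110011000001100 = 16384 + 8192 + 1024 + 512 + 8 + 4 = 26124
  0010110000010001 = 8192 + 2048 + 1024 + 16 + 1 = 11281
  26124 + 11281 = 37405, and 01001001000011101 = 32768 + 4096 + 512 + 16 + 8 + 4 + 1 = 37405 ✓



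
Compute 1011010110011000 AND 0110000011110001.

AND: 1 only when both bits are 1
  1011010110011000
& 0110000011110001
------------------
  0010000010010000
Decimal: 46488 & 24817 = 8336



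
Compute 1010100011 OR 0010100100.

OR: 1 when either bit is 1
  1010100011
| 0010100100
------------
  1010100111
Decimal: 675 | 164 = 679



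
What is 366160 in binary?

Using repeated division by 2:
366160 ÷ 2 = 183080 remainder 0
183080 ÷ 2 = 91540 remainder 0
91540 ÷ 2 = 45770 remainder 0
45770 ÷ 2 = 22885 remainder 0
22885 ÷ 2 = 11442 remainder 1
11442 ÷ 2 = 5721 remainder 0
5721 ÷ 2 = 2860 remainder 1
2860 ÷ 2 = 1430 remainder 0
1430 ÷ 2 = 715 remainder 0
715 ÷ 2 = 357 remainder 1
357 ÷ 2 = 178 remainder 1
178 ÷ 2 = 89 remainder 0
89 ÷ 2 = 44 remainder 1
44 ÷ 2 = 22 remainder 0
22 ÷ 2 = 11 remainder 0
11 ÷ 2 = 5 remainder 1
5 ÷ 2 = 2 remainder 1
2 ÷ 2 = 1 remainder 0
1 ÷ 2 = 0 remainder 1
Reading remainders bottom to top: 1011001011001010000



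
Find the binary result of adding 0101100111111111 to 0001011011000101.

Add column by column from the right: bit + bit + carry-in; write the sum mod 2, carry 1 when the sum is 2 or 3.
carry:  0011111111111110
        0101100111111111
+       0001011011000101
------------------------
       00111000011000100
(the carry out of the leftmost column, 0, becomes the leading bit)
Decimal check:
  0101100111111111 = 16384 + 4096 + 2048 + 256 + 128 + 64 + 32 + 16 + 8 + 4 + 2 + 1 = 23039
  0001011011000101 = 4096 + 1024 + 512 + 128 + 64 + 4 + 1 = 5829
  23039 + 5829 = 28868, and 00111000011000100 = 16384 + 8192 + 4096 + 128 + 64 + 4 = 28868 ✓



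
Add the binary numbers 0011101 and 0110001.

Add column by column from the right: bit + bit + carry-in; write the sum mod 2, carry 1 when the sum is 2 or 3.
carry:  1100010
        0011101
+       0110001
---------------
       01001110
(the carry out of the leftmost column, 0, becomes the leading bit)
Decimal check:
  0011101 = 16 + 8 + 4 + 1 = 29
  0110001 = 32 + 16 + 1 = 49
  29 + 49 = 78, and 01001110 = 64 + 8 + 4 + 2 = 78 ✓



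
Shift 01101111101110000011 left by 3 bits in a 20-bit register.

Original: 01101111101110000011 (decimal 457603)
Shift left by 3 positions
Append 3 zeros on the right and drop the 3 high bits that overflow the 20-bit width
Result: 01111101110000011000 (decimal 515096)
Equivalent: 457603 << 3 = 457603 × 2^3 = 3660824, truncated to 20 bits = 515096



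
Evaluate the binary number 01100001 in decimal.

Sum of powers of 2 for each 1-bit:
2^0 + 2^5 + 2^6
= 1 + 32 + 64
= 97



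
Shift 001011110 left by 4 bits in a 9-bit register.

Original: 001011110 (decimal 94)
Shift left by 4 positions
Append 4 zeros on the right and drop the 4 high bits that overflow the 9-bit width
Result: 111100000 (decimal 480)
Equivalent: 94 << 4 = 94 × 2^4 = 1504, truncated to 9 bits = 480



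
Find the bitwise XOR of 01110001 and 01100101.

XOR: 1 when bits differ
  01110001
^ 01100101
----------
  00010100
Decimal: 113 ^ 101 = 20



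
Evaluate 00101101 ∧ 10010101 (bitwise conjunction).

AND: 1 only when both bits are 1
  00101101
& 10010101
----------
  00000101
Decimal: 45 & 149 = 5



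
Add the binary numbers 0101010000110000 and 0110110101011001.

Add column by column from the right: bit + bit + carry-in; write the sum mod 2, carry 1 when the sum is 2 or 3.
carry:  1111100011100000
        0101010000110000
+       0110110101011001
------------------------
       01100000110001001
(the carry out of the leftmost column, 0, becomes the leading bit)
Decimal check:
  0101010000110000 = 16384 + 4096 + 1024 + 32 + 16 = 21552
  0110110101011001 = 16384 + 8192 + 2048 + 1024 + 256 + 64 + 16 + 8 + 1 = 27993
  21552 + 27993 = 49545, and 01100000110001001 = 32768 + 16384 + 256 + 128 + 8 + 1 = 49545 ✓



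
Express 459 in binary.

Using repeated division by 2:
459 ÷ 2 = 229 remainder 1
229 ÷ 2 = 114 remainder 1
114 ÷ 2 = 57 remainder 0
57 ÷ 2 = 28 remainder 1
28 ÷ 2 = 14 remainder 0
14 ÷ 2 = 7 remainder 0
7 ÷ 2 = 3 remainder 1
3 ÷ 2 = 1 remainder 1
1 ÷ 2 = 0 remainder 1
Reading remainders bottom to top: 111001011



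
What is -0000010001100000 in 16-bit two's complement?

Original: 0000010001100000
Step 1 - Invert all bits: 1111101110011111
Step 2 - Add 1: 1111101110100000
Verification: 0000010001100000 + 1111101110100000 = 10000000000000000; discarding the end carry (carry out of the top bit) leaves the 16-bit value 0000000000000000, as required for x + (-x)



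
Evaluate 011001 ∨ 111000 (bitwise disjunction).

OR: 1 when either bit is 1
  011001
| 111000
--------
  111001
Decimal: 25 | 56 = 57



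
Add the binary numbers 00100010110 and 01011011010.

Add column by column from the right: bit + bit + carry-in; write the sum mod 2, carry 1 when the sum is 2 or 3.
carry:  00000111100
        00100010110
+       01011011010
-------------------
       001111110000
(the carry out of the leftmost column, 0, becomes the leading bit)
Decimal check:
  00100010110 = 256 + 16 + 4 + 2 = 278
  01011011010 = 512 + 128 + 64 + 16 + 8 + 2 = 730
  278 + 730 = 1008, and 001111110000 = 512 + 256 + 128 + 64 + 32 + 16 = 1008 ✓



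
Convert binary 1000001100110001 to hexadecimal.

Group into 4-bit nibbles from right:
  1000 = 8
  0011 = 3
  0011 = 3
  0001 = 1
Result: 8331



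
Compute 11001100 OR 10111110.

OR: 1 when either bit is 1
  11001100
| 10111110
----------
  11111110
Decimal: 204 | 190 = 254



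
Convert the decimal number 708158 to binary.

Using repeated division by 2:
708158 ÷ 2 = 354079 remainder 0
354079 ÷ 2 = 177039 remainder 1
177039 ÷ 2 = 88519 remainder 1
88519 ÷ 2 = 44259 remainder 1
44259 ÷ 2 = 22129 remainder 1
22129 ÷ 2 = 11064 remainder 1
11064 ÷ 2 = 5532 remainder 0
5532 ÷ 2 = 2766 remainder 0
2766 ÷ 2 = 1383 remainder 0
1383 ÷ 2 = 691 remainder 1
691 ÷ 2 = 345 remainder 1
345 ÷ 2 = 172 remainder 1
172 ÷ 2 = 86 remainder 0
86 ÷ 2 = 43 remainder 0
43 ÷ 2 = 21 remainder 1
21 ÷ 2 = 10 remainder 1
10 ÷ 2 = 5 remainder 0
5 ÷ 2 = 2 remainder 1
2 ÷ 2 = 1 remainder 0
1 ÷ 2 = 0 remainder 1
Reading remainders bottom to top: 10101100111000111110



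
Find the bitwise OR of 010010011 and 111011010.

OR: 1 when either bit is 1
  010010011
| 111011010
-----------
  111011011
Decimal: 147 | 474 = 475



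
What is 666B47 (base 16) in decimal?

Expand by place value (powers of 16):
Digit values: B = 11
666B47 = 6 × 16^5 + 6 × 16^4 + 6 × 16^3 + 11 × 16^2 + 4 × 16^1 + 7 × 16^0
= 6 × 1048576 + 6 × 65536 + 6 × 4096 + 11 × 256 + 4 × 16 + 7 × 1
= 6291456 + 393216 + 24576 + 2816 + 64 + 7
= 6712135



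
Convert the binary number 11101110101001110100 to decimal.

Sum of powers of 2 for each 1-bit:
2^2 + 2^4 + 2^5 + 2^6 + 2^9 + 2^11 + 2^13 + 2^14 + 2^15 + 2^17 + 2^18 + 2^19
= 4 + 16 + 32 + 64 + 512 + 2048 + 8192 + 16384 + 32768 + 131072 + 262144 + 524288
= 977524



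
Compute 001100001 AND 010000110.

AND: 1 only when both bits are 1
  001100001
& 010000110
-----------
  000000000
Decimal: 97 & 134 = 0



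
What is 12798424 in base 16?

Using repeated division by 16 (digits 10–15 are A–F):
12798424 ÷ 16 = 799901 remainder 8
799901 ÷ 16 = 49993 remainder 13 (D)
49993 ÷ 16 = 3124 remainder 9
3124 ÷ 16 = 195 remainder 4
195 ÷ 16 = 12 remainder 3
12 ÷ 16 = 0 remainder 12 (C)
Reading remainders bottom to top: C349D8



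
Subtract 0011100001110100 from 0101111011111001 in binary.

Method 1 - Direct subtraction (column by column from the right: bit − bit − borrow-in; if negative, add 2 and borrow 1 from the next column):
borrow: 0100000000001000
        0101111011111001
-       0011100001110100
------------------------
        0010011010000101

Method 2 - Add two's complement:
Two's complement of 0011100001110100: invert → 1100011110001011, add 1 → 1100011110001100
  0101111011111001
+ 1100011110001100
------------------
 10010011010000101  (end carry out of the top bit = 1)
Discarding the end carry: 0010011010000101
Decimal check:
  0101111011111001 = 16384 + 4096 + 2048 + 1024 + 512 + 128 + 64 + 32 + 16 + 8 + 1 = 24313
  0011100001110100 = 8192 + 4096 + 2048 + 64 + 32 + 16 + 4 = 14452
  24313 - 14452 = 9861, and 0010011010000101 = 8192 + 1024 + 512 + 128 + 4 + 1 = 9861 ✓



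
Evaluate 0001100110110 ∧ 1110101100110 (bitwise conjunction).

AND: 1 only when both bits are 1
  0001100110110
& 1110101100110
---------------
  0000100100110
Decimal: 822 & 7526 = 294



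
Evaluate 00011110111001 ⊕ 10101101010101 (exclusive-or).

XOR: 1 when bits differ
  00011110111001
^ 10101101010101
----------------
  10110011101100
Decimal: 1977 ^ 11093 = 11500



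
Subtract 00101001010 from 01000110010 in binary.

Method 1 - Direct subtraction (column by column from the right: bit − bit − borrow-in; if negative, add 2 and borrow 1 from the next column):
borrow: 01110010000
        01000110010
-       00101001010
-------------------
        00011101000

Method 2 - Add two's complement:
Two's complement of 00101001010: invert → 11010110101, add 1 → 11010110110
  01000110010
+ 11010110110
-------------
 100011101000  (end carry out of the top bit = 1)
Discarding the end carry: 00011101000
Decimal check:
  01000110010 = 512 + 32 + 16 + 2 = 562
  00101001010 = 256 + 64 + 8 + 2 = 330
  562 - 330 = 232, and 00011101000 = 128 + 64 + 32 + 8 = 232 ✓



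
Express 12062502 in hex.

Using repeated division by 16 (digits 10–15 are A–F):
12062502 ÷ 16 = 753906 remainder 6
753906 ÷ 16 = 47119 remainder 2
47119 ÷ 16 = 2944 remainder 15 (F)
2944 ÷ 16 = 184 remainder 0
184 ÷ 16 = 11 remainder 8
11 ÷ 16 = 0 remainder 11 (B)
Reading remainders bottom to top: B80F26



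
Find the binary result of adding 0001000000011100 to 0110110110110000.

Add column by column from the right: bit + bit + carry-in; write the sum mod 2, carry 1 when the sum is 2 or 3.
carry:  0000000001100000
        0001000000011100
+       0110110110110000
------------------------
       00111110111001100
(the carry out of the leftmost column, 0, becomes the leading bit)
Decimal check:
  0001000000011100 = 4096 + 16 + 8 + 4 = 4124
  0110110110110000 = 16384 + 8192 + 2048 + 1024 + 256 + 128 + 32 + 16 = 28080
  4124 + 28080 = 32204, and 00111110111001100 = 16384 + 8192 + 4096 + 2048 + 1024 + 256 + 128 + 64 + 8 + 4 = 32204 ✓



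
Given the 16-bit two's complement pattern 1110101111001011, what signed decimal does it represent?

Binary: 1110101111001011
Sign bit: 1 (negative)
Invert: 0001010000110100
Add 1:  0001010000110101
Magnitude: 0001010000110101 = 4096 + 1024 + 32 + 16 + 4 + 1 = 5173
Value: -5173



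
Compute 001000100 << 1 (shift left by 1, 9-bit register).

Original: 001000100 (decimal 68)
Shift left by 1 position
Append 1 zero on the right
Result: 010001000 (decimal 136)
Equivalent: 68 << 1 = 68 × 2^1 = 136



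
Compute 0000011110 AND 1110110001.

AND: 1 only when both bits are 1
  0000011110
& 1110110001
------------
  0000010000
Decimal: 30 & 945 = 16



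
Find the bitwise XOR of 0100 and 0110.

XOR: 1 when bits differ
  0100
^ 0110
------
  0010
Decimal: 4 ^ 6 = 2



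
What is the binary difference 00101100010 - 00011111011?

Method 1 - Direct subtraction (column by column from the right: bit − bit − borrow-in; if negative, add 2 and borrow 1 from the next column):
borrow: 00111111110
        00101100010
-       00011111011
-------------------
        00001100111

Method 2 - Add two's complement:
Two's complement of 00011111011: invert → 11100000100, add 1 → 11100000101
  00101100010
+ 11100000101
-------------
 100001100111  (end carry out of the top bit = 1)
Discarding the end carry: 00001100111
Decimal check:
  00101100010 = 256 + 64 + 32 + 2 = 354
  00011111011 = 128 + 64 + 32 + 16 + 8 + 2 + 1 = 251
  354 - 251 = 103, and 00001100111 = 64 + 32 + 4 + 2 + 1 = 103 ✓



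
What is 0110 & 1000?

AND: 1 only when both bits are 1
  0110
& 1000
------
  0000
Decimal: 6 & 8 = 0



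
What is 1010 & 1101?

AND: 1 only when both bits are 1
  1010
& 1101
------
  1000
Decimal: 10 & 13 = 8



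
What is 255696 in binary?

Using repeated division by 2:
255696 ÷ 2 = 127848 remainder 0
127848 ÷ 2 = 63924 remainder 0
63924 ÷ 2 = 31962 remainder 0
31962 ÷ 2 = 15981 remainder 0
15981 ÷ 2 = 7990 remainder 1
7990 ÷ 2 = 3995 remainder 0
3995 ÷ 2 = 1997 remainder 1
1997 ÷ 2 = 998 remainder 1
998 ÷ 2 = 499 remainder 0
499 ÷ 2 = 249 remainder 1
249 ÷ 2 = 124 remainder 1
124 ÷ 2 = 62 remainder 0
62 ÷ 2 = 31 remainder 0
31 ÷ 2 = 15 remainder 1
15 ÷ 2 = 7 remainder 1
7 ÷ 2 = 3 remainder 1
3 ÷ 2 = 1 remainder 1
1 ÷ 2 = 0 remainder 1
Reading remainders bottom to top: 111110011011010000



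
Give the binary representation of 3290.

Using repeated division by 2:
3290 ÷ 2 = 1645 remainder 0
1645 ÷ 2 = 822 remainder 1
822 ÷ 2 = 411 remainder 0
411 ÷ 2 = 205 remainder 1
205 ÷ 2 = 102 remainder 1
102 ÷ 2 = 51 remainder 0
51 ÷ 2 = 25 remainder 1
25 ÷ 2 = 12 remainder 1
12 ÷ 2 = 6 remainder 0
6 ÷ 2 = 3 remainder 0
3 ÷ 2 = 1 remainder 1
1 ÷ 2 = 0 remainder 1
Reading remainders bottom to top: 110011011010



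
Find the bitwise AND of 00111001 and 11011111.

AND: 1 only when both bits are 1
  00111001
& 11011111
----------
  00011001
Decimal: 57 & 223 = 25



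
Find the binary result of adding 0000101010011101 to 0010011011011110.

Add column by column from the right: bit + bit + carry-in; write the sum mod 2, carry 1 when the sum is 2 or 3.
carry:  0001110100111000
        0000101010011101
+       0010011011011110
------------------------
       00011000101111011
(the carry out of the leftmost column, 0, becomes the leading bit)
Decimal check:
  0000101010011101 = 2048 + 512 + 128 + 16 + 8 + 4 + 1 = 2717
  0010011011011110 = 8192 + 1024 + 512 + 128 + 64 + 16 + 8 + 4 + 2 = 9950
  2717 + 9950 = 12667, and 00011000101111011 = 8192 + 4096 + 256 + 64 + 32 + 16 + 8 + 2 + 1 = 12667 ✓



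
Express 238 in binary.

Using repeated division by 2:
238 ÷ 2 = 119 remainder 0
119 ÷ 2 = 59 remainder 1
59 ÷ 2 = 29 remainder 1
29 ÷ 2 = 14 remainder 1
14 ÷ 2 = 7 remainder 0
7 ÷ 2 = 3 remainder 1
3 ÷ 2 = 1 remainder 1
1 ÷ 2 = 0 remainder 1
Reading remainders bottom to top: 11101110



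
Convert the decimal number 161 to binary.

Using repeated division by 2:
161 ÷ 2 = 80 remainder 1
80 ÷ 2 = 40 remainder 0
40 ÷ 2 = 20 remainder 0
20 ÷ 2 = 10 remainder 0
10 ÷ 2 = 5 remainder 0
5 ÷ 2 = 2 remainder 1
2 ÷ 2 = 1 remainder 0
1 ÷ 2 = 0 remainder 1
Reading remainders bottom to top: 10100001



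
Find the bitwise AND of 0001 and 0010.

AND: 1 only when both bits are 1
  0001
& 0010
------
  0000
Decimal: 1 & 2 = 0



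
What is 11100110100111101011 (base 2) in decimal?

Sum of powers of 2 for each 1-bit:
2^0 + 2^1 + 2^3 + 2^5 + 2^6 + 2^7 + 2^8 + 2^11 + 2^13 + 2^14 + 2^17 + 2^18 + 2^19
= 1 + 2 + 8 + 32 + 64 + 128 + 256 + 2048 + 8192 + 16384 + 131072 + 262144 + 524288
= 944619



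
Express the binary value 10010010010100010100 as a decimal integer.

Sum of powers of 2 for each 1-bit:
2^2 + 2^4 + 2^8 + 2^10 + 2^13 + 2^16 + 2^19
= 4 + 16 + 256 + 1024 + 8192 + 65536 + 524288
= 599316



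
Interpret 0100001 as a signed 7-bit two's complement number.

Binary: 0100001
Sign bit: 0 (non-negative)
Read directly as an unsigned value:
0100001 = 32 + 1 = 33
Value: 33



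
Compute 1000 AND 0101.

AND: 1 only when both bits are 1
  1000
& 0101
------
  0000
Decimal: 8 & 5 = 0



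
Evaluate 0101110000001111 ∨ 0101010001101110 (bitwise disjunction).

OR: 1 when either bit is 1
  0101110000001111
| 0101010001101110
------------------
  0101110001101111
Decimal: 23567 | 21614 = 23663



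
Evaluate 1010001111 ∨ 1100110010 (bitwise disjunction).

OR: 1 when either bit is 1
  1010001111
| 1100110010
------------
  1110111111
Decimal: 655 | 818 = 959



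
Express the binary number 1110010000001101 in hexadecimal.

Group into 4-bit nibbles from right:
  1110 = E
  0100 = 4
  0000 = 0
  1101 = D
Result: E40D



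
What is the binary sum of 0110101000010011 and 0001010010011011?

Add column by column from the right: bit + bit + carry-in; write the sum mod 2, carry 1 when the sum is 2 or 3.
carry:  0000000000100110
        0110101000010011
+       0001010010011011
------------------------
       00111111010101110
(the carry out of the leftmost column, 0, becomes the leading bit)
Decimal check:
  0110101000010011 = 16384 + 8192 + 2048 + 512 + 16 + 2 + 1 = 27155
  0001010010011011 = 4096 + 1024 + 128 + 16 + 8 + 2 + 1 = 5275
  27155 + 5275 = 32430, and 00111111010101110 = 16384 + 8192 + 4096 + 2048 + 1024 + 512 + 128 + 32 + 8 + 4 + 2 = 32430 ✓



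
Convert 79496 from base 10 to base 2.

Using repeated division by 2:
79496 ÷ 2 = 39748 remainder 0
39748 ÷ 2 = 19874 remainder 0
19874 ÷ 2 = 9937 remainder 0
9937 ÷ 2 = 4968 remainder 1
4968 ÷ 2 = 2484 remainder 0
2484 ÷ 2 = 1242 remainder 0
1242 ÷ 2 = 621 remainder 0
621 ÷ 2 = 310 remainder 1
310 ÷ 2 = 155 remainder 0
155 ÷ 2 = 77 remainder 1
77 ÷ 2 = 38 remainder 1
38 ÷ 2 = 19 remainder 0
19 ÷ 2 = 9 remainder 1
9 ÷ 2 = 4 remainder 1
4 ÷ 2 = 2 remainder 0
2 ÷ 2 = 1 remainder 0
1 ÷ 2 = 0 remainder 1
Reading remainders bottom to top: 10011011010001000



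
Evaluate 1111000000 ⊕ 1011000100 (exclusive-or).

XOR: 1 when bits differ
  1111000000
^ 1011000100
------------
  0100000100
Decimal: 960 ^ 708 = 260



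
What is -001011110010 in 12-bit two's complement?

Original: 001011110010
Step 1 - Invert all bits: 110100001101
Step 2 - Add 1: 110100001110
Verification: 001011110010 + 110100001110 = 1000000000000; discarding the end carry (carry out of the top bit) leaves the 12-bit value 000000000000, as required for x + (-x)



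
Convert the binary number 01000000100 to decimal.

Sum of powers of 2 for each 1-bit:
2^2 + 2^9
= 4 + 512
= 516



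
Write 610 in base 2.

Using repeated division by 2:
610 ÷ 2 = 305 remainder 0
305 ÷ 2 = 152 remainder 1
152 ÷ 2 = 76 remainder 0
76 ÷ 2 = 38 remainder 0
38 ÷ 2 = 19 remainder 0
19 ÷ 2 = 9 remainder 1
9 ÷ 2 = 4 remainder 1
4 ÷ 2 = 2 remainder 0
2 ÷ 2 = 1 remainder 0
1 ÷ 2 = 0 remainder 1
Reading remainders bottom to top: 1001100010



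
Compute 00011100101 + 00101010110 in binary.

Add column by column from the right: bit + bit + carry-in; write the sum mod 2, carry 1 when the sum is 2 or 3.
carry:  01110001000
        00011100101
+       00101010110
-------------------
       001000111011
(the carry out of the leftmost column, 0, becomes the leading bit)
Decimal check:
  00011100101 = 128 + 64 + 32 + 4 + 1 = 229
  00101010110 = 256 + 64 + 16 + 4 + 2 = 342
  229 + 342 = 571, and 001000111011 = 512 + 32 + 16 + 8 + 2 + 1 = 571 ✓



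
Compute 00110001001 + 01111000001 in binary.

Add column by column from the right: bit + bit + carry-in; write the sum mod 2, carry 1 when the sum is 2 or 3.
carry:  11100000010
        00110001001
+       01111000001
-------------------
       010101001010
(the carry out of the leftmost column, 0, becomes the leading bit)
Decimal check:
  00110001001 = 256 + 128 + 8 + 1 = 393
  01111000001 = 512 + 256 + 128 + 64 + 1 = 961
  393 + 961 = 1354, and 010101001010 = 1024 + 256 + 64 + 8 + 2 = 1354 ✓



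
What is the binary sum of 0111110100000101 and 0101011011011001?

Add column by column from the right: bit + bit + carry-in; write the sum mod 2, carry 1 when the sum is 2 or 3.
carry:  1111100000000010
        0111110100000101
+       0101011011011001
------------------------
       01101001111011110
(the carry out of the leftmost column, 0, becomes the leading bit)
Decimal check:
  0111110100000101 = 16384 + 8192 + 4096 + 2048 + 1024 + 256 + 4 + 1 = 32005
  0101011011011001 = 16384 + 4096 + 1024 + 512 + 128 + 64 + 16 + 8 + 1 = 22233
  32005 + 22233 = 54238, and 01101001111011110 = 32768 + 16384 + 4096 + 512 + 256 + 128 + 64 + 16 + 8 + 4 + 2 = 54238 ✓



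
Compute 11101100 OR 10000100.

OR: 1 when either bit is 1
  11101100
| 10000100
----------
  11101100
Decimal: 236 | 132 = 236



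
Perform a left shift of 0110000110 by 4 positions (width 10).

Original: 0110000110 (decimal 390)
Shift left by 4 positions
Append 4 zeros on the right and drop the 4 high bits that overflow the 10-bit width
Result: 0001100000 (decimal 96)
Equivalent: 390 << 4 = 390 × 2^4 = 6240, truncated to 10 bits = 96



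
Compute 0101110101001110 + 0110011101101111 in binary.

Add column by column from the right: bit + bit + carry-in; write the sum mod 2, carry 1 when the sum is 2 or 3.
carry:  1111111010011100
        0101110101001110
+       0110011101101111
------------------------
       01100010010111101
(the carry out of the leftmost column, 0, becomes the leading bit)
Decimal check:
  0101110101001110 = 16384 + 4096 + 2048 + 1024 + 256 + 64 + 8 + 4 + 2 = 23886
  0110011101101111 = 16384 + 8192 + 1024 + 512 + 256 + 64 + 32 + 8 + 4 + 2 + 1 = 26479
  23886 + 26479 = 50365, and 01100010010111101 = 32768 + 16384 + 1024 + 128 + 32 + 16 + 8 + 4 + 1 = 50365 ✓

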